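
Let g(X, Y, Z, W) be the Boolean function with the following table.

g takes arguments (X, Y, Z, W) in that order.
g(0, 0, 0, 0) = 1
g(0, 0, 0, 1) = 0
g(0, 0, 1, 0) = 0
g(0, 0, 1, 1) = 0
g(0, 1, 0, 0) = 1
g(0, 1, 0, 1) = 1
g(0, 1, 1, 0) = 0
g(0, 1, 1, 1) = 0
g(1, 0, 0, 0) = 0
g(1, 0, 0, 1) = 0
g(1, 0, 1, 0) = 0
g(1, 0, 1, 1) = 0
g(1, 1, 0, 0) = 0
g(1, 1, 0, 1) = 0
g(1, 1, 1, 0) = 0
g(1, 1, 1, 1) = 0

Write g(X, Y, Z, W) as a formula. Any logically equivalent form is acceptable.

g(X, Y, Z, W) = ((((X' · Y') · Z') · W') + (((X' · Y) · Z') · W')) + (((X' · Y) · Z') · W)

The 1-rows are (0,0,0,0), (0,1,0,0), (0,1,0,1). Each contributes one minterm — ¬X·¬Y·¬Z·¬W; ¬X·Y·¬Z·¬W; ¬X·Y·¬Z·W — and their disjunction is a sum-of-products form of g.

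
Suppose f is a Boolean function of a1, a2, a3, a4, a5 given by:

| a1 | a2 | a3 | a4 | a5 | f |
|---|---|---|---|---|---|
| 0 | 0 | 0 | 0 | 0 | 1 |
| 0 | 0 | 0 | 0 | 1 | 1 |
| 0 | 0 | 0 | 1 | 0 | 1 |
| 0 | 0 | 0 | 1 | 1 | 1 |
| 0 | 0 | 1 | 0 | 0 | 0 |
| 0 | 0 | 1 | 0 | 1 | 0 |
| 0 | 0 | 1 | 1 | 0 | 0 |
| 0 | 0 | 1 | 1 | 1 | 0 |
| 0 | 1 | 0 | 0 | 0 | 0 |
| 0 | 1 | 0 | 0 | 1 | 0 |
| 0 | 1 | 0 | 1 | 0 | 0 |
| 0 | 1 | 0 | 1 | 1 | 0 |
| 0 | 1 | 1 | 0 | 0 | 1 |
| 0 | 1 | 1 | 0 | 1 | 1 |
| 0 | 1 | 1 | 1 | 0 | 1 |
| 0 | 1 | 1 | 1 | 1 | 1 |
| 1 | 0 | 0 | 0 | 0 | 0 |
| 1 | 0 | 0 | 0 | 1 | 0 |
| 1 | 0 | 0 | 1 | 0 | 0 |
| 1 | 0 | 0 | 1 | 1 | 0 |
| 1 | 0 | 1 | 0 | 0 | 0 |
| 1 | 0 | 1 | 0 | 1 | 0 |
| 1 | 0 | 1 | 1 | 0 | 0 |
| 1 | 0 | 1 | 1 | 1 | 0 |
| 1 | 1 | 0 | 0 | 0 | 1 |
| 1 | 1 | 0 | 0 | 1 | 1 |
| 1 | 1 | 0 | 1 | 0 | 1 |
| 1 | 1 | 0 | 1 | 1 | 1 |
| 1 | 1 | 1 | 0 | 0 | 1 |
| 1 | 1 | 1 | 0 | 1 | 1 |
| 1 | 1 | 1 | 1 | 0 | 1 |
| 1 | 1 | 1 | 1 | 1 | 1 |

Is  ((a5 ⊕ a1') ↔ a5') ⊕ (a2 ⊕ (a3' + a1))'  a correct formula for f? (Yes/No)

Yes

Evaluate ((a5 ⊕ a1') ↔ a5') ⊕ (a2 ⊕ (a3' + a1))' on each row and compare to f:
  a1=0, a2=0, a3=0, a4=0, a5=0: formula gives 1, f = 1 ✓
  a1=0, a2=0, a3=0, a4=0, a5=1: formula gives 1, f = 1 ✓
  a1=0, a2=0, a3=0, a4=1, a5=0: formula gives 1, f = 1 ✓
  a1=0, a2=0, a3=0, a4=1, a5=1: formula gives 1, f = 1 ✓
  … (the remaining 28 rows also agree.)
All 32 rows match — the expression computes f exactly.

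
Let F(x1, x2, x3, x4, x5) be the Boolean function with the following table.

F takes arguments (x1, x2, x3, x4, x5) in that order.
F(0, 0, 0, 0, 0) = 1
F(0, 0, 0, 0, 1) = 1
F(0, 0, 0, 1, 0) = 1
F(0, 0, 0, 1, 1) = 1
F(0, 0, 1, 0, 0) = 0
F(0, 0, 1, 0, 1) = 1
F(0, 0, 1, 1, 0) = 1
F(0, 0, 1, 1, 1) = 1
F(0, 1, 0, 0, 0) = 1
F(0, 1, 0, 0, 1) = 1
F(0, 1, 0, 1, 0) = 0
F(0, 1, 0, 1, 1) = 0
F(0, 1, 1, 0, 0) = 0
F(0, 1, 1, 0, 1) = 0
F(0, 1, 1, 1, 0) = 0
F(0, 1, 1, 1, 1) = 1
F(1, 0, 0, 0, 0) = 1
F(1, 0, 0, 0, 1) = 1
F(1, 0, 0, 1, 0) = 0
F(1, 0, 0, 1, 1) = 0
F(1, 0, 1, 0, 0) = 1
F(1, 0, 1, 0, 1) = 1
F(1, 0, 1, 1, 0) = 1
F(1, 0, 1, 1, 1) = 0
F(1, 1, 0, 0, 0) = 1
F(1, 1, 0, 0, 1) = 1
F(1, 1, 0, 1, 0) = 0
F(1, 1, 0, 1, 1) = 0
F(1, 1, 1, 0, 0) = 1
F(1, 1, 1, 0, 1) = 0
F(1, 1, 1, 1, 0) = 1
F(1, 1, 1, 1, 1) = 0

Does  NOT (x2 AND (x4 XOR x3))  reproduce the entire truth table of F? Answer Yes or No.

No

Evaluate NOT (x2 AND (x4 XOR x3)) on each row and compare to F:
  x1=0, x2=0, x3=0, x4=0, x5=0: formula gives 1, F = 1 ✓
  x1=0, x2=0, x3=0, x4=0, x5=1: formula gives 1, F = 1 ✓
  x1=0, x2=0, x3=0, x4=1, x5=0: formula gives 1, F = 1 ✓
  x1=0, x2=0, x3=0, x4=1, x5=1: formula gives 1, F = 1 ✓
  x1=0, x2=0, x3=1, x4=0, x5=0: formula gives 1, but F = 0 ✗
Row (0,0,1,0,0) is a counterexample, so the formula is not equivalent to F.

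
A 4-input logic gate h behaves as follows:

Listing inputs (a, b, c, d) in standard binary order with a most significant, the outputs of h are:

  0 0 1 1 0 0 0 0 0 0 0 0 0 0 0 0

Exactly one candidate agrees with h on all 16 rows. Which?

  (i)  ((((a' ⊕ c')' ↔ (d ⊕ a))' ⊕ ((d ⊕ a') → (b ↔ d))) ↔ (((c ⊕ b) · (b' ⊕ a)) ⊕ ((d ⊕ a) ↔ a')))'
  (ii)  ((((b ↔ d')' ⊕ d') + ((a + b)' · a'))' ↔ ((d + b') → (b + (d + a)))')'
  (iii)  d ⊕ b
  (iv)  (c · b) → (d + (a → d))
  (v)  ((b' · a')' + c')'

(i) disagrees with h on (0,0,1,0) (formula → 0, table → 1); rule it out.
(ii) disagrees with h on (0,0,0,0) (formula → 1, table → 0); rule it out.
(iii) disagrees with h on (0,0,0,1) (formula → 1, table → 0); rule it out.
(iv) disagrees with h on (0,0,0,0) (formula → 1, table → 0); rule it out.
That leaves (v). Evaluating it on every row reproduces the table of h exactly.

v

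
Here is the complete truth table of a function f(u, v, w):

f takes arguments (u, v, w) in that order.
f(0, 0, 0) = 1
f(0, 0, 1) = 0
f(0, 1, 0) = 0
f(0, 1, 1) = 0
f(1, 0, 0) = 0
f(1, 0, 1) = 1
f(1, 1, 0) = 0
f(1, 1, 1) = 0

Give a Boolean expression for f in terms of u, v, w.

f(u, v, w) = ((¬u ∧ ¬v) ∧ ¬w) ∨ ((u ∧ ¬v) ∧ w)

The 1-rows are (0,0,0), (1,0,1). Each contributes one minterm — ¬u·¬v·¬w; u·¬v·w — and their disjunction is a sum-of-products form of f.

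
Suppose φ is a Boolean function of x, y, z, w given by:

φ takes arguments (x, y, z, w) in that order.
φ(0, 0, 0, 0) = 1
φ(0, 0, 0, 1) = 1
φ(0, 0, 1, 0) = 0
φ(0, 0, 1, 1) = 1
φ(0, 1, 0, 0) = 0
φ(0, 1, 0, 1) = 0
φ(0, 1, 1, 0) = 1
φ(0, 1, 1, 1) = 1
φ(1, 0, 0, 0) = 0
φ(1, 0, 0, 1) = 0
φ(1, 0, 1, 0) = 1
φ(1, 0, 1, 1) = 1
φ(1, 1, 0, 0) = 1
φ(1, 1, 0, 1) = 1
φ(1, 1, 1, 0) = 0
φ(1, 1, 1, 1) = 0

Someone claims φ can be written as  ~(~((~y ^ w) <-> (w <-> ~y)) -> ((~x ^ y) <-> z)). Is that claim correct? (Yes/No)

Evaluate ~(~((~y ^ w) <-> (w <-> ~y)) -> ((~x ^ y) <-> z)) on each row and compare to φ:
  x=0, y=0, z=0, w=0: formula gives 1, φ = 1 ✓
  x=0, y=0, z=0, w=1: formula gives 1, φ = 1 ✓
  x=0, y=0, z=1, w=0: formula gives 0, φ = 0 ✓
  x=0, y=0, z=1, w=1: formula gives 0, but φ = 1 ✗
A single disagreement suffices: at (0,0,1,1) they differ, so the formula does not compute φ.

No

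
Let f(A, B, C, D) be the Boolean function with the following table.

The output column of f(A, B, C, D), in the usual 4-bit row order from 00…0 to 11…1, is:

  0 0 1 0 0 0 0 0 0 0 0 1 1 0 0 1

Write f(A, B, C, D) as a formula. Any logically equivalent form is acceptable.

f(A, B, C, D) = (((((NOT A AND NOT B) AND C) AND NOT D) OR (((A AND NOT B) AND C) AND D)) OR (((A AND B) AND NOT C) AND NOT D)) OR (((A AND B) AND C) AND D)

The 1-rows are (0,0,1,0), (1,0,1,1), (1,1,0,0), (1,1,1,1). Each contributes one minterm — ¬A·¬B·C·¬D; A·¬B·C·D; A·B·¬C·¬D; A·B·C·D — and their disjunction is a sum-of-products form of f.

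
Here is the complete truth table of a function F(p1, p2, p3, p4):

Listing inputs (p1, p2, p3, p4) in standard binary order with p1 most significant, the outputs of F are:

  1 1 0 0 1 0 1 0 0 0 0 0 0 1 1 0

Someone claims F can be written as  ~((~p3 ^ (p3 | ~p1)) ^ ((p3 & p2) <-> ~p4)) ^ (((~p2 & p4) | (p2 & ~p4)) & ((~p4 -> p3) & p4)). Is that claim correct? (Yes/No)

Test each input against both F and the formula:
  p1=0, p2=0, p3=0, p4=0: formula gives 1, F = 1 ✓
  p1=0, p2=0, p3=0, p4=1: formula gives 1, F = 1 ✓
  p1=0, p2=0, p3=1, p4=0: formula gives 0, F = 0 ✓
  p1=0, p2=0, p3=1, p4=1: formula gives 0, F = 0 ✓
  …and likewise for the remaining 12 rows.
Every row agrees, so the formula is equivalent.

Yes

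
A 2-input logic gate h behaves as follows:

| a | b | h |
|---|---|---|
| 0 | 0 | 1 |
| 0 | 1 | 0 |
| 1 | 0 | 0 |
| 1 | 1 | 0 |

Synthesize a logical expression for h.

h(a, b) = ~(a | b)

The output is 1 only when every input is 0 — NOR of all inputs.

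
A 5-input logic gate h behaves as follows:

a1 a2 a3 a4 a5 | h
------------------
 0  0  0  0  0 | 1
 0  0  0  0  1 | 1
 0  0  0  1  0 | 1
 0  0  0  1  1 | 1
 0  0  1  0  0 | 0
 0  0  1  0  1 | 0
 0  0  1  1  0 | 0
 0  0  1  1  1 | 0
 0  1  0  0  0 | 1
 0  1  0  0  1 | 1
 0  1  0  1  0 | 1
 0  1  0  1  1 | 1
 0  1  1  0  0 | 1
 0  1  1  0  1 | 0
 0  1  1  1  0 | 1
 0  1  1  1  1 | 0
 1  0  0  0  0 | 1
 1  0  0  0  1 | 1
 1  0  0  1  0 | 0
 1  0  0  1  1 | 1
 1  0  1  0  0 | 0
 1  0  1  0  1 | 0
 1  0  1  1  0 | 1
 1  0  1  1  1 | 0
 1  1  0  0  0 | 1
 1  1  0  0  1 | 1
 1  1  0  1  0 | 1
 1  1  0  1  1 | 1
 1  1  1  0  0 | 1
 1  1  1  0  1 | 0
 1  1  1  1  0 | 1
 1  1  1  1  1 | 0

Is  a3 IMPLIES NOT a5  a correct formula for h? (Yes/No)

Evaluate a3 IMPLIES NOT a5 on each row and compare to h:
  a1=0, a2=0, a3=0, a4=0, a5=0: formula gives 1, h = 1 ✓
  a1=0, a2=0, a3=0, a4=0, a5=1: formula gives 1, h = 1 ✓
  a1=0, a2=0, a3=0, a4=1, a5=0: formula gives 1, h = 1 ✓
  a1=0, a2=0, a3=0, a4=1, a5=1: formula gives 1, h = 1 ✓
  a1=0, a2=0, a3=1, a4=0, a5=0: formula gives 1, but h = 0 ✗
Row (0,0,1,0,0) is a counterexample, so the formula is not equivalent to h.

No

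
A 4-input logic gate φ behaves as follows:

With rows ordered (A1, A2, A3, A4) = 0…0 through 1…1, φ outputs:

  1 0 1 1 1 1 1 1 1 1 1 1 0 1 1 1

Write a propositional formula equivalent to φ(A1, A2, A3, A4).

φ(A1, A2, A3, A4) = ((((A1' · A2') · A3') · A4) + (((A1 · A2) · A3') · A4'))'

The 0-rows are (0,0,0,1), (1,1,0,0). Take each as a conjunction (¬A1·¬A2·¬A3·A4, A1·A2·¬A3·¬A4), form their disjunction, and complement — that gives a formula that is 1 everywhere φ is.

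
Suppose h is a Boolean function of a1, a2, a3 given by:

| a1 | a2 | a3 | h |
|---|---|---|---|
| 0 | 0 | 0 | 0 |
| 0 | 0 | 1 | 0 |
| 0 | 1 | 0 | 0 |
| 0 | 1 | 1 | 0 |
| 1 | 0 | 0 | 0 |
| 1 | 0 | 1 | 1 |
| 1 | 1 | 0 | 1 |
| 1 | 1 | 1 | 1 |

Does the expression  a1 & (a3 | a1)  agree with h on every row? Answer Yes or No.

No

Evaluate a1 & (a3 | a1) on each row and compare to h:
  a1=0, a2=0, a3=0: formula gives 0, h = 0 ✓
  a1=0, a2=0, a3=1: formula gives 0, h = 0 ✓
  a1=0, a2=1, a3=0: formula gives 0, h = 0 ✓
  a1=0, a2=1, a3=1: formula gives 0, h = 0 ✓
  a1=1, a2=0, a3=0: formula gives 1, but h = 0 ✗
A single disagreement suffices: at (1,0,0) they differ, so the formula does not compute h.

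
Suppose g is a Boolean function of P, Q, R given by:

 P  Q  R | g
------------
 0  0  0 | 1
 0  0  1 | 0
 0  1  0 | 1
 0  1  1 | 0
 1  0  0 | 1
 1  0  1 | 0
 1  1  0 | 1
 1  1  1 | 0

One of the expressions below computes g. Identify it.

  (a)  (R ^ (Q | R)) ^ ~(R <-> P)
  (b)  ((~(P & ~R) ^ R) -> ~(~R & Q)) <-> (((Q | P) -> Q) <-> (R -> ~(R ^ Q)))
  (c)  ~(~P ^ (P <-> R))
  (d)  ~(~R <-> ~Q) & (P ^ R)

(a) fails at (0,0,0): the formula yields 0, g is 1.
(b) fails at (0,1,0): the formula yields 0, g is 1.
(d) fails at (0,0,0): the formula yields 0, g is 1.
Only (c) survives; checking it on all 8 rows confirms it matches g.

c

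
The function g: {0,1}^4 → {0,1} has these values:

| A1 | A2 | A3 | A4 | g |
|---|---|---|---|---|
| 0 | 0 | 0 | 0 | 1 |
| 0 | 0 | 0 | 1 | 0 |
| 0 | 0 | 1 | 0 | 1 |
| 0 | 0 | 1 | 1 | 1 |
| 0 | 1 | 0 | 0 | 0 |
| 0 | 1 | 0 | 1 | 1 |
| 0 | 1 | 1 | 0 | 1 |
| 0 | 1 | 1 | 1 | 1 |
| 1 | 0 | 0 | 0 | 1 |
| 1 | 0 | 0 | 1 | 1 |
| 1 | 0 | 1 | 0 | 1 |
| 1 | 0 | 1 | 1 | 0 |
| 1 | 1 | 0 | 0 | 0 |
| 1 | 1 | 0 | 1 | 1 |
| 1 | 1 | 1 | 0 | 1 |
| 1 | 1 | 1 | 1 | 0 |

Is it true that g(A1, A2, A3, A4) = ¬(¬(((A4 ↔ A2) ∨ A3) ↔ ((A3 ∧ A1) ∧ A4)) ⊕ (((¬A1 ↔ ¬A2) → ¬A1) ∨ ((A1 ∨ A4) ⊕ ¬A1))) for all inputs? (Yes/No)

No

Check the formula against g row by row:
  A1=0, A2=0, A3=0, A4=0: formula gives 1, g = 1 ✓
  A1=0, A2=0, A3=0, A4=1: formula gives 0, g = 0 ✓
  A1=0, A2=0, A3=1, A4=0: formula gives 1, g = 1 ✓
  A1=0, A2=0, A3=1, A4=1: formula gives 1, g = 1 ✓
  …
  A1=1, A2=0, A3=0, A4=1: formula gives 0, but g = 1 ✗
Since they disagree at (1,0,0,1), the expression is not a correct formula for g.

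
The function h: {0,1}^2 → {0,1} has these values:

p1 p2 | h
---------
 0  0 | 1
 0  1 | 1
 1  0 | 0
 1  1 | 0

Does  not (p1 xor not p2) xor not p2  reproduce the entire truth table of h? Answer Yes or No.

Test each input against both h and the formula:
  p1=0, p2=0: formula gives 1, h = 1 ✓
  p1=0, p2=1: formula gives 1, h = 1 ✓
  p1=1, p2=0: formula gives 0, h = 0 ✓
  p1=1, p2=1: formula gives 0, h = 0 ✓
All 4 rows match — the expression computes h exactly.

Yes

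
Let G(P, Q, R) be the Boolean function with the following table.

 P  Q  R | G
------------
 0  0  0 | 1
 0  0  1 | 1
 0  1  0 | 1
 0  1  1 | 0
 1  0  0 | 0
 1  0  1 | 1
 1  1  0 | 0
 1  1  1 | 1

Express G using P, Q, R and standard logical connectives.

G is 0 on only 3 rows — (0,1,1), (1,0,0), (1,1,0). Writing each as a minterm (¬P·Q·R, P·¬Q·¬R, P·Q·¬R) and OR-ing them characterizes exactly where G=0, so G is the negation of that disjunction.

G(P, Q, R) = ¬((((¬P ∧ Q) ∧ R) ∨ ((P ∧ ¬Q) ∧ ¬R)) ∨ ((P ∧ Q) ∧ ¬R))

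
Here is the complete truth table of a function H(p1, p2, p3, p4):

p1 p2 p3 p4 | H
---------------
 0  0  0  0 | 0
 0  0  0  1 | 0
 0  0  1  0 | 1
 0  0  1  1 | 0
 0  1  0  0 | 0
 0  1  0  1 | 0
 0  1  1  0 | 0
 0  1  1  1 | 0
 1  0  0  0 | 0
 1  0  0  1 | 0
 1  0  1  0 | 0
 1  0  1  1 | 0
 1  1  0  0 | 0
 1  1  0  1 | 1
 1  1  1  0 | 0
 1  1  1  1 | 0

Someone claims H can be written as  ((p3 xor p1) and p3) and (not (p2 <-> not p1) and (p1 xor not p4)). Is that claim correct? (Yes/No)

No

Evaluate ((p3 xor p1) and p3) and (not (p2 <-> not p1) and (p1 xor not p4)) on each row and compare to H:
  p1=0, p2=0, p3=0, p4=0: formula gives 0, H = 0 ✓
  p1=0, p2=0, p3=0, p4=1: formula gives 0, H = 0 ✓
  p1=0, p2=0, p3=1, p4=0: formula gives 1, H = 1 ✓
  p1=0, p2=0, p3=1, p4=1: formula gives 0, H = 0 ✓
  …
  p1=1, p2=1, p3=0, p4=1: formula gives 0, but H = 1 ✗
Row (1,1,0,1) is a counterexample, so the formula is not equivalent to H.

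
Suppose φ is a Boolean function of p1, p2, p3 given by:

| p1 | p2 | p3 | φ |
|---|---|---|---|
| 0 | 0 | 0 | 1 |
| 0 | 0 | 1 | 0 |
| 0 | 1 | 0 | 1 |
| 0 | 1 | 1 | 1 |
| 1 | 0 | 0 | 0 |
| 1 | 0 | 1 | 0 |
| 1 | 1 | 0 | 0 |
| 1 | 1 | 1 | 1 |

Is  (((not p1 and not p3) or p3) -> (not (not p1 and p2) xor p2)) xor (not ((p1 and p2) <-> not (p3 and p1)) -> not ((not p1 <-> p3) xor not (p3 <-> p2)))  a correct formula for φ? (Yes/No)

No

Check the formula against φ row by row:
  p1=0, p2=0, p3=0: formula gives 0, but φ = 1 ✗
Since they disagree at (0,0,0), the expression is not a correct formula for φ.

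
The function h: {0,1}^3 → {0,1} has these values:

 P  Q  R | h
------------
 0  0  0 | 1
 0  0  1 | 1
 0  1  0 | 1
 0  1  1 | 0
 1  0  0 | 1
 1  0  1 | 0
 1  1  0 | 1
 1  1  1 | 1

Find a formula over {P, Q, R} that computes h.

h(P, Q, R) = (((P' · Q) · R) + ((P · Q') · R))'

There are just 2 zero rows: (0,1,1), (1,0,1). Their minterms are ¬P·Q·R, P·¬Q·R; the OR of those covers precisely the 0-outputs, and negating it yields h.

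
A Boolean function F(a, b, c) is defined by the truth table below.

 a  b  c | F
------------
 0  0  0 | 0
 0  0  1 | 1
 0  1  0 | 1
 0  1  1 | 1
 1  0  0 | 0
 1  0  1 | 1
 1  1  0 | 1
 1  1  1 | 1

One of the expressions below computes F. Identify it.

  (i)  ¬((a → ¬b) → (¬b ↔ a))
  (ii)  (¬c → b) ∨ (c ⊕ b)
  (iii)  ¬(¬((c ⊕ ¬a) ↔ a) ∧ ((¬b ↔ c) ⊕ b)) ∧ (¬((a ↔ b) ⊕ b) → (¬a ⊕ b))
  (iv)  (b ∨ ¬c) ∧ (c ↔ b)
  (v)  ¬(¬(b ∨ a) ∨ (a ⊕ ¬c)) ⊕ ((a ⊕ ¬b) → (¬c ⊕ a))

(i): at (0,0,0) it gives 1, but F = 0 — eliminated.
(iii): at (0,0,0) it gives 1, but F = 0 — eliminated.
(iv): at (0,0,0) it gives 1, but F = 0 — eliminated.
(v): at (0,0,0) it gives 1, but F = 0 — eliminated.
Only (ii) survives; checking it on all 8 rows confirms it matches F.

ii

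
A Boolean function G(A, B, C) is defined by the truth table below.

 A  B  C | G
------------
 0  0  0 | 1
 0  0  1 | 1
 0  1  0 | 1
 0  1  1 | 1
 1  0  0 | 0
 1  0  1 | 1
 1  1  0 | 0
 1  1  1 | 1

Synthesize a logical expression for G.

G is 0 on only 2 rows — (1,0,0), (1,1,0). Writing each as a minterm (A·¬B·¬C, A·B·¬C) and OR-ing them characterizes exactly where G=0, so G is the negation of that disjunction.

G(A, B, C) = NOT (((A AND NOT B) AND NOT C) OR ((A AND B) AND NOT C))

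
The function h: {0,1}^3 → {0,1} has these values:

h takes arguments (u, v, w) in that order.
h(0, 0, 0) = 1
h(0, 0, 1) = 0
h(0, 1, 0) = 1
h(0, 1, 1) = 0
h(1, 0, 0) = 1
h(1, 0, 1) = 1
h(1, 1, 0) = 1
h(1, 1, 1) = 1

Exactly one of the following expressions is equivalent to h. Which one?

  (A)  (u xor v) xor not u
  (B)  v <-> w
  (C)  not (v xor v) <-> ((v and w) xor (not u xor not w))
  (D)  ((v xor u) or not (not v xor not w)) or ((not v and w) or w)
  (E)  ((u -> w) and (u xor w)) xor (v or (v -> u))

E

(A) disagrees with h on (0,0,1) (formula → 1, table → 0); rule it out.
(B) disagrees with h on (0,1,0) (formula → 0, table → 1); rule it out.
(C) disagrees with h on (0,0,0) (formula → 0, table → 1); rule it out.
(D) disagrees with h on (0,0,1) (formula → 1, table → 0); rule it out.
(E) is the remaining candidate, and it agrees with h on all 8 inputs.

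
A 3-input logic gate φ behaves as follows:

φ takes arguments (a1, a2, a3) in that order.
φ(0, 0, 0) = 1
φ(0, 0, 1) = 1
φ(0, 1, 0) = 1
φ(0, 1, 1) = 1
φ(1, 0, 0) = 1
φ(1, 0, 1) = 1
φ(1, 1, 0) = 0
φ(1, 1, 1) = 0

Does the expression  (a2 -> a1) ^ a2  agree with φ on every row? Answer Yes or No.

Evaluate (a2 -> a1) ^ a2 on each row and compare to φ:
  a1=0, a2=0, a3=0: formula gives 1, φ = 1 ✓
  a1=0, a2=0, a3=1: formula gives 1, φ = 1 ✓
  a1=0, a2=1, a3=0: formula gives 1, φ = 1 ✓
  a1=0, a2=1, a3=1: formula gives 1, φ = 1 ✓
  a1=1, a2=0, a3=0: formula gives 1, φ = 1 ✓
  … (the remaining 3 rows also agree.)
All 8 rows match — the expression computes φ exactly.

Yes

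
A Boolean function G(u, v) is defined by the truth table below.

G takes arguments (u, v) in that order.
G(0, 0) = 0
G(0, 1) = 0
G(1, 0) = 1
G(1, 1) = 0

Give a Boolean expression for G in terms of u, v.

G is 1 on exactly one input, (1,0), whose minterm is u·¬v. So G is just that conjunction.

G(u, v) = u AND NOT v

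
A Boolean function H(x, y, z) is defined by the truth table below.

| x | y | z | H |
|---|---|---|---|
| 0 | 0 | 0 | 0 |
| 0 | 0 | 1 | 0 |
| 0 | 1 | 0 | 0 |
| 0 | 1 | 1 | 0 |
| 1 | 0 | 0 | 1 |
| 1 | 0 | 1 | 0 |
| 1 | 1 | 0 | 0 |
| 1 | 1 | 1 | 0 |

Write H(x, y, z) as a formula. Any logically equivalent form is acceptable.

H(x, y, z) = (x & ~y) & ~z

H is 1 on exactly one input, (1,0,0), whose minterm is x·¬y·¬z. So H is just that conjunction.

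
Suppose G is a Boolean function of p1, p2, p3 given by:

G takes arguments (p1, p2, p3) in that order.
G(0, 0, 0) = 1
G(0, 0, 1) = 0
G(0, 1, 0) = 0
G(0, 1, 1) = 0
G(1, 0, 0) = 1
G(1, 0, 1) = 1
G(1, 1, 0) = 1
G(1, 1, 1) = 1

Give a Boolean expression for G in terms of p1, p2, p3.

G(p1, p2, p3) = ~((((~p1 & ~p2) & p3) | ((~p1 & p2) & ~p3)) | ((~p1 & p2) & p3))

There are just 3 zero rows: (0,0,1), (0,1,0), (0,1,1). Their minterms are ¬p1·¬p2·p3, ¬p1·p2·¬p3, ¬p1·p2·p3; the OR of those covers precisely the 0-outputs, and negating it yields G.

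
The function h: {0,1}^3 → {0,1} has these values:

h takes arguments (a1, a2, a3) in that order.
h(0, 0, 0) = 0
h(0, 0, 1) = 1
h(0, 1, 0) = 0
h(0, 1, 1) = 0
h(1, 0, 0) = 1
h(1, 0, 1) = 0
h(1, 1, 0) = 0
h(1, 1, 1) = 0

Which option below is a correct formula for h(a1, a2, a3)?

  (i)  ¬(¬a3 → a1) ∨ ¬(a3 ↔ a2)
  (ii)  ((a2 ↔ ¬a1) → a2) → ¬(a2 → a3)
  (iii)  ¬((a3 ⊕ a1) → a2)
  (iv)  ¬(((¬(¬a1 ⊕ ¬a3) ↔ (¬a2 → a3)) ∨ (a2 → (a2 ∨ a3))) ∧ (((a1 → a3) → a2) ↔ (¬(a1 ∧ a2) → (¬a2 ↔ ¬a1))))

(i) disagrees with h on (0,0,0) (formula → 1, table → 0); rule it out.
(ii) disagrees with h on (0,0,1) (formula → 0, table → 1); rule it out.
(iv) disagrees with h on (0,0,0) (formula → 1, table → 0); rule it out.
(iii) is the remaining candidate, and it agrees with h on all 8 inputs.

iii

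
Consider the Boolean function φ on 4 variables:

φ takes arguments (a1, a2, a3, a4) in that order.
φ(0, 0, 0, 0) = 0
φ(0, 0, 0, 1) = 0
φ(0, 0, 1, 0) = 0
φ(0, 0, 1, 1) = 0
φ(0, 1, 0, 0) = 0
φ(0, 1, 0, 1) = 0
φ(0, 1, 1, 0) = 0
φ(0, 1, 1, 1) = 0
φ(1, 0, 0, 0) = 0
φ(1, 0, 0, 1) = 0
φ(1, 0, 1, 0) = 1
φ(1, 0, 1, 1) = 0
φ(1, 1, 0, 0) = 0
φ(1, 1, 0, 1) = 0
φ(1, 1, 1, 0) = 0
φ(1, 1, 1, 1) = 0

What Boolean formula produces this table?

φ is 1 on exactly one input, (1,0,1,0), whose minterm is a1·¬a2·a3·¬a4. So φ is just that conjunction.

φ(a1, a2, a3, a4) = ((a1 & ~a2) & a3) & ~a4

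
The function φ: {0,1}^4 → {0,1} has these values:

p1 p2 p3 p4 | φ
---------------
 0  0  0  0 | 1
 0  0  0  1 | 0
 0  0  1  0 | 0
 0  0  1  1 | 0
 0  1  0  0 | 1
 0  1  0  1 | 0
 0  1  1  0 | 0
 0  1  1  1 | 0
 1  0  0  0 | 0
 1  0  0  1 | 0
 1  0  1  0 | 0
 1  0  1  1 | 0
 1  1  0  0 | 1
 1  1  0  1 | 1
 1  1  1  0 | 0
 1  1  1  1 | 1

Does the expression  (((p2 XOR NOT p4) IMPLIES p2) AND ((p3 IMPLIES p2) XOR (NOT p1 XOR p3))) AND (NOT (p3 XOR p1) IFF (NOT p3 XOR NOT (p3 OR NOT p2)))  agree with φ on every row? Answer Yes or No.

Check the formula against φ row by row:
  p1=0, p2=0, p3=0, p4=0: formula gives 0, but φ = 1 ✗
A single disagreement suffices: at (0,0,0,0) they differ, so the formula does not compute φ.

No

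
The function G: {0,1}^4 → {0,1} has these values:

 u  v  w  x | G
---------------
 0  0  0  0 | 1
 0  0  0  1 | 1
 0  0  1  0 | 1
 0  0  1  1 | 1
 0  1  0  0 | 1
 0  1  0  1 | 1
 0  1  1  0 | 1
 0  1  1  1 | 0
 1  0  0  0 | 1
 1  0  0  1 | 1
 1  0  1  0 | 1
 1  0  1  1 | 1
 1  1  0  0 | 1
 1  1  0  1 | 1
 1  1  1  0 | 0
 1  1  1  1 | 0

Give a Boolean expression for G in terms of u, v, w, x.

G(u, v, w, x) = not (((((not u and v) and w) and x) or (((u and v) and w) and not x)) or (((u and v) and w) and x))

The 0-rows are (0,1,1,1), (1,1,1,0), (1,1,1,1). Take each as a conjunction (¬u·v·w·x, u·v·w·¬x, u·v·w·x), form their disjunction, and complement — that gives a formula that is 1 everywhere G is.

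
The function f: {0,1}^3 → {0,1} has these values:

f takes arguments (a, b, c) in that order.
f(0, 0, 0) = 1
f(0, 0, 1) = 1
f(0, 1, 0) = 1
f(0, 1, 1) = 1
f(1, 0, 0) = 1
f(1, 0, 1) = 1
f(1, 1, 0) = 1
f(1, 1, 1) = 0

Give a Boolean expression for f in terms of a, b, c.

f(a, b, c) = ~((a & b) & c)

The output is 0 only when every input is 1 — NAND of all inputs.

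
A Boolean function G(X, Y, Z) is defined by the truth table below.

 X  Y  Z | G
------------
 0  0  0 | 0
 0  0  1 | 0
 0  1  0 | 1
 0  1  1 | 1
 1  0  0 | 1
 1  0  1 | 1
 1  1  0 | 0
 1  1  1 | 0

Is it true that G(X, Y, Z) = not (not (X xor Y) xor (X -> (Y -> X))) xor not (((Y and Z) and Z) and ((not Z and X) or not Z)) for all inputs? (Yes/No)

Test each input against both G and the formula:
  X=0, Y=0, Z=0: formula gives 0, G = 0 ✓
  X=0, Y=0, Z=1: formula gives 0, G = 0 ✓
  X=0, Y=1, Z=0: formula gives 1, G = 1 ✓
  X=0, Y=1, Z=1: formula gives 1, G = 1 ✓
  X=1, Y=0, Z=0: formula gives 1, G = 1 ✓
  … (the remaining 3 rows also agree.)
Every row agrees, so the formula is equivalent.

Yes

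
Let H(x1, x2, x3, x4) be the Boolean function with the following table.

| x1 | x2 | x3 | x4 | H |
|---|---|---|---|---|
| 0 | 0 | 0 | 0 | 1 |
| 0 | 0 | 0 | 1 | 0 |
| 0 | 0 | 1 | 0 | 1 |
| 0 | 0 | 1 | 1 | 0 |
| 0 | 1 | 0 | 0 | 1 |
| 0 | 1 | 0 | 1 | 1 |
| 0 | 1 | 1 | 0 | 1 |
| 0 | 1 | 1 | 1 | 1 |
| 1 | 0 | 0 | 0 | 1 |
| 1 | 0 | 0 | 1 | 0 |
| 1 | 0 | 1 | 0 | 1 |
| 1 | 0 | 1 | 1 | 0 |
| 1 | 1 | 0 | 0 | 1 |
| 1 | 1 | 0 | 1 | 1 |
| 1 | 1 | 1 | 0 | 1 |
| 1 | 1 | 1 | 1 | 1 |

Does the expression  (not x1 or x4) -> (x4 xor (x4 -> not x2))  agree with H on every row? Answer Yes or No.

Test each input against both H and the formula:
  x1=0, x2=0, x3=0, x4=0: formula gives 1, H = 1 ✓
  x1=0, x2=0, x3=0, x4=1: formula gives 0, H = 0 ✓
  x1=0, x2=0, x3=1, x4=0: formula gives 1, H = 1 ✓
  x1=0, x2=0, x3=1, x4=1: formula gives 0, H = 0 ✓
  … (the remaining 12 rows also agree.)
Every row agrees, so the formula is equivalent.

Yes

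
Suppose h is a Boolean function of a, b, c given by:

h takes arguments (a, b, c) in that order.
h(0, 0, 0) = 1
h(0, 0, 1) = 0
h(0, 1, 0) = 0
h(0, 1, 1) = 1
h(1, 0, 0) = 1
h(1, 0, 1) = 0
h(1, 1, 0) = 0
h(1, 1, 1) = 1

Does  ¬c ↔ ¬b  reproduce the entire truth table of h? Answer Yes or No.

Check the formula against h row by row:
  a=0, b=0, c=0: formula gives 1, h = 1 ✓
  a=0, b=0, c=1: formula gives 0, h = 0 ✓
  a=0, b=1, c=0: formula gives 0, h = 0 ✓
  a=0, b=1, c=1: formula gives 1, h = 1 ✓
  a=1, b=0, c=0: formula gives 1, h = 1 ✓
  …and likewise for the remaining 3 rows.
Every row agrees, so the formula is equivalent.

Yes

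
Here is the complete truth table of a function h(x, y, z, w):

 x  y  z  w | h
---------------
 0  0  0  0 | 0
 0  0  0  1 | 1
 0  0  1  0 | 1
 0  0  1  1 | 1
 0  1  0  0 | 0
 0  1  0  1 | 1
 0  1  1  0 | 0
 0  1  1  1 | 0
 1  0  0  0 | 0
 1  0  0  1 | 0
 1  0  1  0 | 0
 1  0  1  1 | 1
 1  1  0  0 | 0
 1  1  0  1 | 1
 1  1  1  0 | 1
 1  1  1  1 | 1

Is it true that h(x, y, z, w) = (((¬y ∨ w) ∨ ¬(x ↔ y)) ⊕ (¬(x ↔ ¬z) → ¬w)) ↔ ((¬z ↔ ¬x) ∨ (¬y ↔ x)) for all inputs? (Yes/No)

Check the formula against h row by row:
  x=0, y=0, z=0, w=0: formula gives 0, h = 0 ✓
  x=0, y=0, z=0, w=1: formula gives 1, h = 1 ✓
  x=0, y=0, z=1, w=0: formula gives 1, h = 1 ✓
  x=0, y=0, z=1, w=1: formula gives 1, h = 1 ✓
  … (the remaining 12 rows also agree.)
No disagreement on any input; they are logically equivalent.

Yes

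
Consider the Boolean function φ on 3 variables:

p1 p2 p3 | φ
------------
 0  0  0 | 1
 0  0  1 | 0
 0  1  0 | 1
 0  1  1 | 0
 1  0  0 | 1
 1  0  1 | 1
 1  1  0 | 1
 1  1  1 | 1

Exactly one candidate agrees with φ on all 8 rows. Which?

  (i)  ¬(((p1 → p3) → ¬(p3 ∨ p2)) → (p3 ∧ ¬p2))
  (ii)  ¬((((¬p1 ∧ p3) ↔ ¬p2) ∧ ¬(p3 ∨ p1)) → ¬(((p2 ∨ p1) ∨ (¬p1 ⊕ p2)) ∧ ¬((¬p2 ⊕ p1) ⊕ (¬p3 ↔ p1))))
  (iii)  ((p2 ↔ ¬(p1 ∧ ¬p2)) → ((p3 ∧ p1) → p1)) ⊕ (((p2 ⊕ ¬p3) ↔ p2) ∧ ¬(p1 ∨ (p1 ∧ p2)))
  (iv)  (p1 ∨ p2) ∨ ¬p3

iii

(i): at (0,1,0) it gives 0, but φ = 1 — eliminated.
(ii): at (0,0,0) it gives 0, but φ = 1 — eliminated.
(iv): at (0,1,1) it gives 1, but φ = 0 — eliminated.
Only (iii) survives; checking it on all 8 rows confirms it matches φ.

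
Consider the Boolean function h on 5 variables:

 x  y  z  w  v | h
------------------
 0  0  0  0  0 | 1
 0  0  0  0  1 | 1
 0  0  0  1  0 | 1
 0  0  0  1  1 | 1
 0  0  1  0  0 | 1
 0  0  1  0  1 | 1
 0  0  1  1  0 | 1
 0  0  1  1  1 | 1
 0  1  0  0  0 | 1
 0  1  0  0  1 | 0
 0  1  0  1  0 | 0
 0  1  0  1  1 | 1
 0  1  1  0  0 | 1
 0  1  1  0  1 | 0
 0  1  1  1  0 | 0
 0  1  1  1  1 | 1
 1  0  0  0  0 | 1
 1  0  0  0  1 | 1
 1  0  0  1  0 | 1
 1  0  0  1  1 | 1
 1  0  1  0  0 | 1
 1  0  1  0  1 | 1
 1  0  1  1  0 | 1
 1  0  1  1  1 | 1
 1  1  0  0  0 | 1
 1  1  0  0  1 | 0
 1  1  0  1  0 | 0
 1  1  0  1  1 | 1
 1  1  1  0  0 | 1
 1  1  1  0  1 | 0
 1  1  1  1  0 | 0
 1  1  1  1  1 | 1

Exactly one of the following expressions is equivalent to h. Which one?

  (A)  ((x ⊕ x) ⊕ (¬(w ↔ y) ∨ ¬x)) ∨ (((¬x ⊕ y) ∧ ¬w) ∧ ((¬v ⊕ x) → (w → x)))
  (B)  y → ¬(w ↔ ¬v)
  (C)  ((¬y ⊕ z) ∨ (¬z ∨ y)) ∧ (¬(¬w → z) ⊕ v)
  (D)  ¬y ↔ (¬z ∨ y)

(A): at (0,1,0,0,1) it gives 1, but h = 0 — eliminated.
(C): at (0,0,0,0,1) it gives 0, but h = 1 — eliminated.
(D): at (0,0,1,0,0) it gives 0, but h = 1 — eliminated.
(B) is the remaining candidate, and it agrees with h on all 32 inputs.

B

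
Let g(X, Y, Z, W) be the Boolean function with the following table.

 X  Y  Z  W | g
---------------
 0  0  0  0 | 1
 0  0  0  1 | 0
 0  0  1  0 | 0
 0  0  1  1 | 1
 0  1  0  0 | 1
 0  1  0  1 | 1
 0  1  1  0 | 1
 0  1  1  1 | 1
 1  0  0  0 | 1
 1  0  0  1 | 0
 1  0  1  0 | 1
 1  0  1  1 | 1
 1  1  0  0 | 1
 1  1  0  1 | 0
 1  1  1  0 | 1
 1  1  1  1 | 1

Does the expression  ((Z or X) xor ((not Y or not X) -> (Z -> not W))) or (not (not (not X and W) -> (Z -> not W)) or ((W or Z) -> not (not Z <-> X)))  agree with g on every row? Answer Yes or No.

No

Evaluate ((Z or X) xor ((not Y or not X) -> (Z -> not W))) or (not (not (not X and W) -> (Z -> not W)) or ((W or Z) -> not (not Z <-> X))) on each row and compare to g:
  X=0, Y=0, Z=0, W=0: formula gives 1, g = 1 ✓
  X=0, Y=0, Z=0, W=1: formula gives 1, but g = 0 ✗
A single disagreement suffices: at (0,0,0,1) they differ, so the formula does not compute g.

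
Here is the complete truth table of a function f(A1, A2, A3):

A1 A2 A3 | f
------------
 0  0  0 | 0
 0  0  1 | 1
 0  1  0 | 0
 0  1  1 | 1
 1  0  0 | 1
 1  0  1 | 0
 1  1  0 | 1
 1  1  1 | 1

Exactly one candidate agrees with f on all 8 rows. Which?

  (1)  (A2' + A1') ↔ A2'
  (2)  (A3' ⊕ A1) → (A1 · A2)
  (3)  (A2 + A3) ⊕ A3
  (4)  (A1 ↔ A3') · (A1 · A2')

(1): at (0,0,0) it gives 1, but f = 0 — eliminated.
(3): at (0,0,1) it gives 0, but f = 1 — eliminated.
(4): at (0,0,1) it gives 0, but f = 1 — eliminated.
Only (2) survives; checking it on all 8 rows confirms it matches f.

2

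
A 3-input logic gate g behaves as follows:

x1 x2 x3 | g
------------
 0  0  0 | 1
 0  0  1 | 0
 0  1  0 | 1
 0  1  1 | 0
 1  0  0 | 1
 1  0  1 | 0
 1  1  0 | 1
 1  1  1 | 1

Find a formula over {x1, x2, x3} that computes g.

The 0-rows are (0,0,1), (0,1,1), (1,0,1). Take each as a conjunction (¬x1·¬x2·x3, ¬x1·x2·x3, x1·¬x2·x3), form their disjunction, and complement — that gives a formula that is 1 everywhere g is.

g(x1, x2, x3) = not ((((not x1 and not x2) and x3) or ((not x1 and x2) and x3)) or ((x1 and not x2) and x3))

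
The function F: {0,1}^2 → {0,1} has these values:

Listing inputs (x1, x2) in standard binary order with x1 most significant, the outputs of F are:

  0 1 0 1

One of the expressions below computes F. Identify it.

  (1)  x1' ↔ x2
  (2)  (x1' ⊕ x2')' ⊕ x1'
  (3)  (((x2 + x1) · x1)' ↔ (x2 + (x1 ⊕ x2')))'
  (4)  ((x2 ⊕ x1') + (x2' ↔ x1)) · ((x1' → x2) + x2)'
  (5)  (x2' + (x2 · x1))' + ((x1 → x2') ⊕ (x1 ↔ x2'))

2

(1): at (1,0) it gives 1, but F = 0 — eliminated.
(3): at (0,1) it gives 0, but F = 1 — eliminated.
(4): at (0,0) it gives 1, but F = 0 — eliminated.
(5): at (0,0) it gives 1, but F = 0 — eliminated.
That leaves (2). Evaluating it on every row reproduces the table of F exactly.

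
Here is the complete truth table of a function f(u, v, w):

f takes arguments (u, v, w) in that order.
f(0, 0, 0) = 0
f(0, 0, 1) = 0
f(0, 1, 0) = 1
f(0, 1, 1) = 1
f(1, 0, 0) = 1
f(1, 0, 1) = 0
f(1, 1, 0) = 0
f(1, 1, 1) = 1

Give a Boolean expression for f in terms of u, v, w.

f(u, v, w) = ((((u' · v) · w') + ((u' · v) · w)) + ((u · v') · w')) + ((u · v) · w)

Collect the rows where f=1 — (0,1,0), (0,1,1), (1,0,0), (1,1,1) — and write one minterm per row: ¬u·v·¬w, ¬u·v·w, u·¬v·¬w, u·v·w. Their union (logical OR) reproduces the table exactly.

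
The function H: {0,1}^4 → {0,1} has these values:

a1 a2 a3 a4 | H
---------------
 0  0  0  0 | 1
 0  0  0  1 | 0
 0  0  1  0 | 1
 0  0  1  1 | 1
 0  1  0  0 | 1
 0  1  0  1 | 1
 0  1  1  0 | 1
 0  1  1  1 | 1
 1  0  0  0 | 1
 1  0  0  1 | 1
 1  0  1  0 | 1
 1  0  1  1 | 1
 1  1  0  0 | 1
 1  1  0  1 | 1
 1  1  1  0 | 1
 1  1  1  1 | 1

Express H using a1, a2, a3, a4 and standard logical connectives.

H(a1, a2, a3, a4) = not (((not a1 and not a2) and not a3) and a4)

H is 0 on exactly one input, (0,0,0,1), whose minterm is ¬a1·¬a2·¬a3·a4. So H is the negation of that single conjunction.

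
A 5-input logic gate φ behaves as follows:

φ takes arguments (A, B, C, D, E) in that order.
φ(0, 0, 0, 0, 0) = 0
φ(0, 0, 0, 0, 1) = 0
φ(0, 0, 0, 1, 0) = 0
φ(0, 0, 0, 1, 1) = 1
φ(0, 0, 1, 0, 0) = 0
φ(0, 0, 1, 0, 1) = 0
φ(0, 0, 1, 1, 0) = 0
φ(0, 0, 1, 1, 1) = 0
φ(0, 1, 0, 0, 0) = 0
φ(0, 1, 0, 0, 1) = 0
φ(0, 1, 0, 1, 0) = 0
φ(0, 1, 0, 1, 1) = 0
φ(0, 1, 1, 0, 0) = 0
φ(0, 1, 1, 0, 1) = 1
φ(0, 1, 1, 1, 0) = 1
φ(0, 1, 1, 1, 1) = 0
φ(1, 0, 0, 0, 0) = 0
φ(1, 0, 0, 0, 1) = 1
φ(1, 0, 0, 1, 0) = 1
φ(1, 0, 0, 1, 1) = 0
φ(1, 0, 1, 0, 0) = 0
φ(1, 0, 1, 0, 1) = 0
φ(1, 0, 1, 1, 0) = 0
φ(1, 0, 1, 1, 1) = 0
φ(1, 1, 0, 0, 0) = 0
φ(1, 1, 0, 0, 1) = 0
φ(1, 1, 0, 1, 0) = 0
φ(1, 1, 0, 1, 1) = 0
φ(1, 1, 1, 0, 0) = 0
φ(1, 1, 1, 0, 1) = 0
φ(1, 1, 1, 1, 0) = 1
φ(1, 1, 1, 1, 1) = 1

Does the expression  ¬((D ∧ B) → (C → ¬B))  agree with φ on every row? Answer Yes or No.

No

Evaluate ¬((D ∧ B) → (C → ¬B)) on each row and compare to φ:
  A=0, B=0, C=0, D=0, E=0: formula gives 0, φ = 0 ✓
  A=0, B=0, C=0, D=0, E=1: formula gives 0, φ = 0 ✓
  A=0, B=0, C=0, D=1, E=0: formula gives 0, φ = 0 ✓
  A=0, B=0, C=0, D=1, E=1: formula gives 0, but φ = 1 ✗
Row (0,0,0,1,1) is a counterexample, so the formula is not equivalent to φ.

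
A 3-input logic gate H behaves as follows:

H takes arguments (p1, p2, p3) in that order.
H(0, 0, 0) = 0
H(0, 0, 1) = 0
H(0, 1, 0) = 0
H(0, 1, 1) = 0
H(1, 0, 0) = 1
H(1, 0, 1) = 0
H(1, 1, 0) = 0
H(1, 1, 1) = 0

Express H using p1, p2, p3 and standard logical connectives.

H(p1, p2, p3) = (p1 and not p2) and not p3

Only row (1,0,0) gives 1. That row's minterm p1·¬p2·¬p3 is H directly.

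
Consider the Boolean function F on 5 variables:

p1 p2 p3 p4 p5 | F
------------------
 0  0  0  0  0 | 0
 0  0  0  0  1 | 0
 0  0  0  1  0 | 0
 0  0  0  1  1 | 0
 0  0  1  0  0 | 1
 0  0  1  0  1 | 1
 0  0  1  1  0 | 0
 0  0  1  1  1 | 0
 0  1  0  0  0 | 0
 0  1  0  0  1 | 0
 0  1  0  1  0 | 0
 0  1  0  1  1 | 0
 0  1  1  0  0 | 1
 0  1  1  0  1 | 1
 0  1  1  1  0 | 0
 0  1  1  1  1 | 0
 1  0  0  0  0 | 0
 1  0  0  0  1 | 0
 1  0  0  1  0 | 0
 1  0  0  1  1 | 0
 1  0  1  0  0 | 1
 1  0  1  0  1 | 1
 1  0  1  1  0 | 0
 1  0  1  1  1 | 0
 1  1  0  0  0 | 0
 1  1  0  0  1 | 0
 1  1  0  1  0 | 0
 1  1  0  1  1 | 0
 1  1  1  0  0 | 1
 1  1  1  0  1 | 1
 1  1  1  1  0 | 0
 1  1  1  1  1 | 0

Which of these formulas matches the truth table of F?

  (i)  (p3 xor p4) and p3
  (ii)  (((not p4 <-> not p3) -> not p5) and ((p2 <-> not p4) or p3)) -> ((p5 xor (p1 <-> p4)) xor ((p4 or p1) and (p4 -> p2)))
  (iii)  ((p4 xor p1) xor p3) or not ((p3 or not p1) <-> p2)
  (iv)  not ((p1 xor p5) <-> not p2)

(ii): at (0,0,0,0,0) it gives 1, but F = 0 — eliminated.
(iii): at (0,0,0,0,0) it gives 1, but F = 0 — eliminated.
(iv): at (0,0,0,0,0) it gives 1, but F = 0 — eliminated.
Only (i) survives; checking it on all 32 rows confirms it matches F.

i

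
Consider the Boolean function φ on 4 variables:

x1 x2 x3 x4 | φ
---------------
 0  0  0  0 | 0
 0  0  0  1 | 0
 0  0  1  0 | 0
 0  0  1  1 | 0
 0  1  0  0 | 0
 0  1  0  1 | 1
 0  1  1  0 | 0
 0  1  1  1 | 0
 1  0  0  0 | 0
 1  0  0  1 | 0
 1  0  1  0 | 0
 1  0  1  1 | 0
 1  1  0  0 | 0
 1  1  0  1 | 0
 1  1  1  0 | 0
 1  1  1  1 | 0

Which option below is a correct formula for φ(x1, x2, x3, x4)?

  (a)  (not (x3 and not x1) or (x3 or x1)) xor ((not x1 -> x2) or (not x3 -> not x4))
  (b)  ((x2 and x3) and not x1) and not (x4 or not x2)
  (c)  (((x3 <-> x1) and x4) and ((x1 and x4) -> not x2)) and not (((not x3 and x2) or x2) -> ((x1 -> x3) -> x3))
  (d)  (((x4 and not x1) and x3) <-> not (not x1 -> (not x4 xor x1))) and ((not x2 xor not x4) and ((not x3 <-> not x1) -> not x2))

c

(a): at (0,0,0,1) it gives 1, but φ = 0 — eliminated.
(b): at (0,1,0,1) it gives 0, but φ = 1 — eliminated.
(d): at (0,0,1,1) it gives 1, but φ = 0 — eliminated.
Only (c) survives; checking it on all 16 rows confirms it matches φ.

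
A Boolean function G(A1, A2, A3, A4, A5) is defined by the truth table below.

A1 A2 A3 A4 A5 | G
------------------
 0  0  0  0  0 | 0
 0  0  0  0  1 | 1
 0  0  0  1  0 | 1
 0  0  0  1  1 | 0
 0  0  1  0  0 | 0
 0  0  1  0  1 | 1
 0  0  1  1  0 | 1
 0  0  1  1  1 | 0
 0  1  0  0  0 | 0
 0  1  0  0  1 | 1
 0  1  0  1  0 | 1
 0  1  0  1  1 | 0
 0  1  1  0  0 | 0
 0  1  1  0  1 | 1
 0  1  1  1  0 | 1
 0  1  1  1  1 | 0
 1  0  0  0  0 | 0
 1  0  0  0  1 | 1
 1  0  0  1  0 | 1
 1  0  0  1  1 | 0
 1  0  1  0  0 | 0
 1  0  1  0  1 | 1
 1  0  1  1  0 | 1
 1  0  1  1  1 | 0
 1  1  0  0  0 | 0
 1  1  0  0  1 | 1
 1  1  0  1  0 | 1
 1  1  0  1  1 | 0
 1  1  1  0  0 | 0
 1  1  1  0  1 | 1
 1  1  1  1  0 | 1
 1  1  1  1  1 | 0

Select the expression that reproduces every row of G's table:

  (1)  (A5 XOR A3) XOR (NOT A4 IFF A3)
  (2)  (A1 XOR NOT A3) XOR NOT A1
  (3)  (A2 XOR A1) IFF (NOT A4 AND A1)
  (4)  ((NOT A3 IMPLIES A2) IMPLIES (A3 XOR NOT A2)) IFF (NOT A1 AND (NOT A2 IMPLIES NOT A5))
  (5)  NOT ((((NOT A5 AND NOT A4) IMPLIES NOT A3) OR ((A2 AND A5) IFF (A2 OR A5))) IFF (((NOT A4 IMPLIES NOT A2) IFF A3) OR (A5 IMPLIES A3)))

1

(2) fails at (0,0,0,0,1): the formula yields 0, G is 1.
(3) fails at (0,0,0,0,0): the formula yields 1, G is 0.
(4) fails at (0,0,0,0,0): the formula yields 1, G is 0.
(5) fails at (0,0,0,1,0): the formula yields 0, G is 1.
Only (1) survives; checking it on all 32 rows confirms it matches G.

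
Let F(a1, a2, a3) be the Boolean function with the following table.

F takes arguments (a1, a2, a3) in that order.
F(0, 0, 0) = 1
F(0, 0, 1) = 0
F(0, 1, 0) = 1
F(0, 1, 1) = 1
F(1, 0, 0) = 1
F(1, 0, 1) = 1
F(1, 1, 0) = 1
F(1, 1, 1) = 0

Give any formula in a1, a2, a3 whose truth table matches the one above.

F is 0 on only 2 rows — (0,0,1), (1,1,1). Writing each as a minterm (¬a1·¬a2·a3, a1·a2·a3) and OR-ing them characterizes exactly where F=0, so F is the negation of that disjunction.

F(a1, a2, a3) = NOT (((NOT a1 AND NOT a2) AND a3) OR ((a1 AND a2) AND a3))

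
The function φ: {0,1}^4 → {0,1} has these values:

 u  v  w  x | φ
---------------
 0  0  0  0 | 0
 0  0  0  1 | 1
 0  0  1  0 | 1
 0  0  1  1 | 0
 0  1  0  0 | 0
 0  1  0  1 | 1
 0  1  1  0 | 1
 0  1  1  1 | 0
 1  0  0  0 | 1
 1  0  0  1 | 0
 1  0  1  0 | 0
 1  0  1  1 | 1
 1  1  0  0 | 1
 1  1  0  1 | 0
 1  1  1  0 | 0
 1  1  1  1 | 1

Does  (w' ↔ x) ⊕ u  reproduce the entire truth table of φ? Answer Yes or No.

Yes

Evaluate (w' ↔ x) ⊕ u on each row and compare to φ:
  u=0, v=0, w=0, x=0: formula gives 0, φ = 0 ✓
  u=0, v=0, w=0, x=1: formula gives 1, φ = 1 ✓
  u=0, v=0, w=1, x=0: formula gives 1, φ = 1 ✓
  u=0, v=0, w=1, x=1: formula gives 0, φ = 0 ✓
  … (the remaining 12 rows also agree.)
No disagreement on any input; they are logically equivalent.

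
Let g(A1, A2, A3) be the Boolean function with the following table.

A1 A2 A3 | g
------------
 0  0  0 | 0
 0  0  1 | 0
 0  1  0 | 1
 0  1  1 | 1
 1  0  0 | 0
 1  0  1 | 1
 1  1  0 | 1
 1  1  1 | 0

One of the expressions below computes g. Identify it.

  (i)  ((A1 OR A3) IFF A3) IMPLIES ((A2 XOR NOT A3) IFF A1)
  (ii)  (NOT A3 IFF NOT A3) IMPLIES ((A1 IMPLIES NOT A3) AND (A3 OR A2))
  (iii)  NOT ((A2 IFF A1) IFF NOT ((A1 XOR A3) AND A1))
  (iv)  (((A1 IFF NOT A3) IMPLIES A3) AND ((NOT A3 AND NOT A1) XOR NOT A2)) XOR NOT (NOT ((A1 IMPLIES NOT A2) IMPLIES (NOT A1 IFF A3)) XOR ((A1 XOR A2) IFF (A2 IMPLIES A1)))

(i) fails at (0,0,1): the formula yields 1, g is 0.
(ii) fails at (0,0,1): the formula yields 1, g is 0.
(iv) fails at (1,0,1): the formula yields 0, g is 1.
(iii) is the remaining candidate, and it agrees with g on all 8 inputs.

iii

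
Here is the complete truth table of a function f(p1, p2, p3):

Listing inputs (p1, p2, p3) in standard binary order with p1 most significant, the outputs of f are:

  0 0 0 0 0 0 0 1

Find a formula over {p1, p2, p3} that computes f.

The output is 1 only when every input is 1 — the AND of all inputs.

f(p1, p2, p3) = (p1 ∧ p2) ∧ p3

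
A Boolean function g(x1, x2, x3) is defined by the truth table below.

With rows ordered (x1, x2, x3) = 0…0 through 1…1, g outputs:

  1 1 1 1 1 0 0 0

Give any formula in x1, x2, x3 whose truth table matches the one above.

There are just 3 zero rows: (1,0,1), (1,1,0), (1,1,1). Their minterms are x1·¬x2·x3, x1·x2·¬x3, x1·x2·x3; the OR of those covers precisely the 0-outputs, and negating it yields g.

g(x1, x2, x3) = ¬((((x1 ∧ ¬x2) ∧ x3) ∨ ((x1 ∧ x2) ∧ ¬x3)) ∨ ((x1 ∧ x2) ∧ x3))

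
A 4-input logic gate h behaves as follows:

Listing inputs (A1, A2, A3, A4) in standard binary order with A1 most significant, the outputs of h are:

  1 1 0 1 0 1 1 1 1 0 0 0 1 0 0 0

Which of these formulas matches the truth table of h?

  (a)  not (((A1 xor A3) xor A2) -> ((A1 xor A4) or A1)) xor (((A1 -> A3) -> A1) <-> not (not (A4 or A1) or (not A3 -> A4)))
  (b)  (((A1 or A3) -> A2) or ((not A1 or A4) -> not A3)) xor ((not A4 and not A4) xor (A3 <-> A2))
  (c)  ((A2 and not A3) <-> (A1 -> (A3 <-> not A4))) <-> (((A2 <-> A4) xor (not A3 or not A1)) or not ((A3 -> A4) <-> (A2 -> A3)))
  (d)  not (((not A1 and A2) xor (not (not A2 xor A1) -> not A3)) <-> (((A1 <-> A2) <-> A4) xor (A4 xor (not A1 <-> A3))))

(b) disagrees with h on (0,0,0,1) (formula → 0, table → 1); rule it out.
(c) disagrees with h on (0,0,0,1) (formula → 0, table → 1); rule it out.
(d) disagrees with h on (0,0,1,1) (formula → 0, table → 1); rule it out.
That leaves (a). Evaluating it on every row reproduces the table of h exactly.

a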